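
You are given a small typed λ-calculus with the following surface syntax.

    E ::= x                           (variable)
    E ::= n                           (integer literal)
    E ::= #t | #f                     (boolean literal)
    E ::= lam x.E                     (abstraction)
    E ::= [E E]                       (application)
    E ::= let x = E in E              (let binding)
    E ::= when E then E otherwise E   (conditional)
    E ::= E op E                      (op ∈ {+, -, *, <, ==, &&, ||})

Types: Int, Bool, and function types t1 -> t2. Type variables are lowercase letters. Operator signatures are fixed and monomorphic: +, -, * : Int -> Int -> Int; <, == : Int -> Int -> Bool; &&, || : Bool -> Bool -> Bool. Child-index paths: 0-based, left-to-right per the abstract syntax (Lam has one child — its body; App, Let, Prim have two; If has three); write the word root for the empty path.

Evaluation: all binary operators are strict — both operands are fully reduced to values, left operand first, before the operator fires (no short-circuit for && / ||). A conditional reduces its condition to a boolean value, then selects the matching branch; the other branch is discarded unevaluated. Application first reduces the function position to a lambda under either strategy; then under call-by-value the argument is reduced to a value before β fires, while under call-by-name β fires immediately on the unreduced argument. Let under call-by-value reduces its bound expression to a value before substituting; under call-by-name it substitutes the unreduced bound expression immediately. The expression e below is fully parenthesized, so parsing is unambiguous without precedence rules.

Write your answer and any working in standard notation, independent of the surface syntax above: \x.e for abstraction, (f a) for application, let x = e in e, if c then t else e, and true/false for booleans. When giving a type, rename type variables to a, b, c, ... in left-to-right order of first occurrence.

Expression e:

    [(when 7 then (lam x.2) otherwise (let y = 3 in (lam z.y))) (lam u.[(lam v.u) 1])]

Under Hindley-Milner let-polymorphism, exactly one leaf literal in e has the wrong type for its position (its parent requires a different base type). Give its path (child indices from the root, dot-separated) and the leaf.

Trace:
  unify Int ~ Bool
  FAIL: mismatch Int ~ Bool

Answer: 0.0 : 7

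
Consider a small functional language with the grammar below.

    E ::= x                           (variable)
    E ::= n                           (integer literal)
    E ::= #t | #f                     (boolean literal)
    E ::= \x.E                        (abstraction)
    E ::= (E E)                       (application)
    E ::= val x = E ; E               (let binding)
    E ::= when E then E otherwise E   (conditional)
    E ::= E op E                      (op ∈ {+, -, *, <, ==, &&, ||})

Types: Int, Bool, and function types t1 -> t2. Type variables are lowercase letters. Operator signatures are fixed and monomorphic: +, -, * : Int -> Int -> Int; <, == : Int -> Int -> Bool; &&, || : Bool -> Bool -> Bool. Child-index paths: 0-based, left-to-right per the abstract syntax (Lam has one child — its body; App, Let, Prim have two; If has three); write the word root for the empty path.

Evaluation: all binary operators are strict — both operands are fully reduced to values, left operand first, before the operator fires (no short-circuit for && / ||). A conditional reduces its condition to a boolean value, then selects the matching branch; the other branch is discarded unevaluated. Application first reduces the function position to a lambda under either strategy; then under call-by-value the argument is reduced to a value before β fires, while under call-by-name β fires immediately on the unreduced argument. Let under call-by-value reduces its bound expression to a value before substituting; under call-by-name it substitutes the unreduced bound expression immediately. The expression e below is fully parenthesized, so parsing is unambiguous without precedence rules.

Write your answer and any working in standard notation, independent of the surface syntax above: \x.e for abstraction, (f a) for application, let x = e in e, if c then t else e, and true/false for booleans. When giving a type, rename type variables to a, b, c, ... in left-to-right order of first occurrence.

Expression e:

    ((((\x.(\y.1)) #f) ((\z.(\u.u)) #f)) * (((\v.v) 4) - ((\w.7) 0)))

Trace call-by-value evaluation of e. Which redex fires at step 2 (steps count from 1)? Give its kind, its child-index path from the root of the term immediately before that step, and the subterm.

Trace:
step 0: ((((\x.(\y.1)) false) ((\z.(\u.u)) false)) * (((\v.v) 4) - ((\w.7) 0)))
step 1: [beta@0.0] (((\y.1) ((\z.(\u.u)) false)) * (((\v.v) 4) - ((\w.7) 0)))
step 2: [beta@0.1] (((\y.1) (\u.u)) * (((\v.v) 4) - ((\w.7) 0)))

Answer: beta at 0.1 : ((\z.(\u.u)) false)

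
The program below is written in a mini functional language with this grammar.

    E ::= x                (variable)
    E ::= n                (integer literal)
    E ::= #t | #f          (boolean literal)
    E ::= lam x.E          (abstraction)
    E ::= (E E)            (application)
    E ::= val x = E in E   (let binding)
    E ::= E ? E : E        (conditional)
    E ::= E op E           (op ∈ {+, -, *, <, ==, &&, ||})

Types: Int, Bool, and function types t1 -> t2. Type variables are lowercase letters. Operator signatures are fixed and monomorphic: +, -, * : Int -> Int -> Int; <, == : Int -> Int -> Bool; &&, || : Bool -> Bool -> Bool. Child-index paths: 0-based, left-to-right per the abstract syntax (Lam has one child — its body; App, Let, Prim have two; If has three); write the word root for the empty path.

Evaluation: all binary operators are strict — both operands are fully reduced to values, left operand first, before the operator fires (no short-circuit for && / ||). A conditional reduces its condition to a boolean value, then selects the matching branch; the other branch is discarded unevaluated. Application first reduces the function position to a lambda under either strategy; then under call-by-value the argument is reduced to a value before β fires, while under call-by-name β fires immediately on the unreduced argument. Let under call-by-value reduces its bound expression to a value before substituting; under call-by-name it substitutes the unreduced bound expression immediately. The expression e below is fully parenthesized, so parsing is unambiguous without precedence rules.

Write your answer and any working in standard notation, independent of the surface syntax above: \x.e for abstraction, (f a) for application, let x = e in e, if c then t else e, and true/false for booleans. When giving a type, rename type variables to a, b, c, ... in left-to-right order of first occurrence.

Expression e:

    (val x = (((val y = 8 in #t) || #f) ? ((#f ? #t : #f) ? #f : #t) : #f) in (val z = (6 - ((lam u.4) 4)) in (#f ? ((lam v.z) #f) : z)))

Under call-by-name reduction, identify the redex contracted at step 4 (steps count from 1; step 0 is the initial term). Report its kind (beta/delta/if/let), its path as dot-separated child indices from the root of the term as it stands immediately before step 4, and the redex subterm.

Answer: beta at 1 : ((\u.4) 4)

Working:
step 0: (let x = (if ((let y = 8 in true) || false) then (if (if false then true else false) then false else true) else false) in (let z = (6 - ((\u.4) 4)) in (if false then ((\v.z) false) else z)))
step 1: [let@root] (let z = (6 - ((\u.4) 4)) in (if false then ((\v.z) false) else z))
step 2: [let@root] (if false then ((\v.(6 - ((\u.4) 4))) false) else (6 - ((\u.4) 4)))
step 3: [if@root] (6 - ((\u.4) 4))
step 4: [beta@1] (6 - 4)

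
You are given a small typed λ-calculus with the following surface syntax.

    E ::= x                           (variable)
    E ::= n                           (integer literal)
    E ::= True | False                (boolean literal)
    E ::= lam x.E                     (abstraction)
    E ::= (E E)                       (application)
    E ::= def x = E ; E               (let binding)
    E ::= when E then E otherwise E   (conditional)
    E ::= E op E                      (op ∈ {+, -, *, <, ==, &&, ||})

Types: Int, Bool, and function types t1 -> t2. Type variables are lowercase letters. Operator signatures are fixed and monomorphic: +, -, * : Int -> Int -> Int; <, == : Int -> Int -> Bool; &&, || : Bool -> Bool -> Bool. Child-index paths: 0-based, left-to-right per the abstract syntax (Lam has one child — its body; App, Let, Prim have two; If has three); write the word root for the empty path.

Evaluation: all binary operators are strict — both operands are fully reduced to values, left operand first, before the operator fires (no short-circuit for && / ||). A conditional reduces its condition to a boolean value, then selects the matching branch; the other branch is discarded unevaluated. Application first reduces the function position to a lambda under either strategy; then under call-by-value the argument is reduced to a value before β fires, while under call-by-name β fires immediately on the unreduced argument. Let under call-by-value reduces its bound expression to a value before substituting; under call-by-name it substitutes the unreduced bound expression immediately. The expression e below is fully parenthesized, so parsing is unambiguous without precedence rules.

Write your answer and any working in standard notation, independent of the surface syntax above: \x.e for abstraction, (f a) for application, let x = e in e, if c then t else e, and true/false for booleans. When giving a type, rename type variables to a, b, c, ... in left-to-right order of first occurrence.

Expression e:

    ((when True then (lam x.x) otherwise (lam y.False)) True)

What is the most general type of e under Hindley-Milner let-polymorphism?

Working:
  unify Bool ~ Bool
x : a
\x._ : a -> a
\y._ : b -> Bool
  unify a -> a ~ b -> Bool
  unify a ~ b
  unify b ~ Bool
  unify Bool -> Bool ~ Bool -> c
  unify Bool ~ Bool
  unify Bool ~ c
_ _ : Bool

Answer: Bool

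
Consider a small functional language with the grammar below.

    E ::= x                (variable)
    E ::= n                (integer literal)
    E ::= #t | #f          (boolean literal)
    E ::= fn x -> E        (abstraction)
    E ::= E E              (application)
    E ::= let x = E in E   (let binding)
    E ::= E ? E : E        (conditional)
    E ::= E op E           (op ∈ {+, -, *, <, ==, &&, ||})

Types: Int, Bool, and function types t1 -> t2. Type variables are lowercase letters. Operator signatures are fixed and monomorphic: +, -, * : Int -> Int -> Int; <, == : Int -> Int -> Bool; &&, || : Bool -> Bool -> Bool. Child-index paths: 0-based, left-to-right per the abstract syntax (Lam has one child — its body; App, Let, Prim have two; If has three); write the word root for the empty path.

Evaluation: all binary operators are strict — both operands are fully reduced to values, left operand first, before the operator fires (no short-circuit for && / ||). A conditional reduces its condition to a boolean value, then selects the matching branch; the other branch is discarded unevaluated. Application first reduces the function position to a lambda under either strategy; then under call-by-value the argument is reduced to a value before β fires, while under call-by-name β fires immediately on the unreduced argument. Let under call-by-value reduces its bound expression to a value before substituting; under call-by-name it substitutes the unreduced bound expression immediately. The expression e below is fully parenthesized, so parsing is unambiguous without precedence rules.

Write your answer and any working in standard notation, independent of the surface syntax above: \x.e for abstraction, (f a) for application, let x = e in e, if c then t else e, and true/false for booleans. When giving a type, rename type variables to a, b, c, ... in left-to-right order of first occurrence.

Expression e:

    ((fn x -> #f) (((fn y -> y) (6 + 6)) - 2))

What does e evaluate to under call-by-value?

Working:
step 0: ((\x.false) (((\y.y) (6 + 6)) - 2))
step 1: [delta@1.0.1] ((\x.false) (((\y.y) 12) - 2))
step 2: [beta@1.0] ((\x.false) (12 - 2))
step 3: [delta@1] ((\x.false) 10)
step 4: [beta@root] false

Answer: false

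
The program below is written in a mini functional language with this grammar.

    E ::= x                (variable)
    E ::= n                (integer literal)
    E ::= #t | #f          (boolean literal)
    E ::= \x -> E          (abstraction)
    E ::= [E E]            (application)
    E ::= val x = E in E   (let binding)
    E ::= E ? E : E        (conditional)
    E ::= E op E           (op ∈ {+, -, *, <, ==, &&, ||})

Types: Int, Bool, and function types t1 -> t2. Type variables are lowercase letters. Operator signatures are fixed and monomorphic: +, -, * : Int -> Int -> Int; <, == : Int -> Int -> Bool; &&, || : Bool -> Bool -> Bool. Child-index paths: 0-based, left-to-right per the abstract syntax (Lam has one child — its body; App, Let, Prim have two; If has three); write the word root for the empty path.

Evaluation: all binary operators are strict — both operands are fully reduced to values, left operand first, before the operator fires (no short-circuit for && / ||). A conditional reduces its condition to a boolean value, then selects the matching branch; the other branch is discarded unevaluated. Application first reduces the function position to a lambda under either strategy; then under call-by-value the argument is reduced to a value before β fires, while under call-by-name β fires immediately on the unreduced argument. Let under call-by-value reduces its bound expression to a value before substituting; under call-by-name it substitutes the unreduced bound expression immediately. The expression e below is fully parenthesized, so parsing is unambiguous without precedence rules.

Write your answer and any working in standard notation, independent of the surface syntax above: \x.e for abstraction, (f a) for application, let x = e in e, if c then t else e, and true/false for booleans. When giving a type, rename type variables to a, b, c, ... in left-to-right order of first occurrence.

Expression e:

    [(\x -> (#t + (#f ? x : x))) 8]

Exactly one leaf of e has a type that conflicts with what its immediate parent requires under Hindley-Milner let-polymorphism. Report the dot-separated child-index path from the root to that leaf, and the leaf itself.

Derivation:
  unify Bool ~ Int
  FAIL: mismatch Bool ~ Int

Answer: 0.0.0 : true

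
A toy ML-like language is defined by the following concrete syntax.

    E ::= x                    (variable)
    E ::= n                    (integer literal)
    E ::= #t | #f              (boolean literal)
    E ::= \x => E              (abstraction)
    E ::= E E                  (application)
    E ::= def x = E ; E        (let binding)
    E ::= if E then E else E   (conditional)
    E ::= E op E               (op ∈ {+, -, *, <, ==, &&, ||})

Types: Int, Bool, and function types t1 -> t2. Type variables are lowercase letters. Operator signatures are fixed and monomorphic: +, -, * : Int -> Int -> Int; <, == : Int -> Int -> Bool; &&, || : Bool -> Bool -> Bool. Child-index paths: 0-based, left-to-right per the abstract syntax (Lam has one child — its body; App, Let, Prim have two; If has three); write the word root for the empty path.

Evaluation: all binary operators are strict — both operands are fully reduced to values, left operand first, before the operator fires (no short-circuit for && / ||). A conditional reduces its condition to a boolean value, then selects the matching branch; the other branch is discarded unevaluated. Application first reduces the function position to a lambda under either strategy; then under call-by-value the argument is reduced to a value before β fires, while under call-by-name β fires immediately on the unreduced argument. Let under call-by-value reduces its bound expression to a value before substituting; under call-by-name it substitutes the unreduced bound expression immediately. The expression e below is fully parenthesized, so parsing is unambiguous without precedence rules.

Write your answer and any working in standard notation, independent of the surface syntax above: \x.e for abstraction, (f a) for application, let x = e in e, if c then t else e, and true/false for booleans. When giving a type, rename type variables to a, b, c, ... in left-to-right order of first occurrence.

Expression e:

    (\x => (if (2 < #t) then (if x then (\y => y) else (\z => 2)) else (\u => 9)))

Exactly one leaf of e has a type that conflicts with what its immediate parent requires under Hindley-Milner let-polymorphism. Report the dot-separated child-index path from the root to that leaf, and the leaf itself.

Answer: 0.0.1 : true

Trace:
  unify Int ~ Int
  unify Bool ~ Int
  FAIL: mismatch Bool ~ Int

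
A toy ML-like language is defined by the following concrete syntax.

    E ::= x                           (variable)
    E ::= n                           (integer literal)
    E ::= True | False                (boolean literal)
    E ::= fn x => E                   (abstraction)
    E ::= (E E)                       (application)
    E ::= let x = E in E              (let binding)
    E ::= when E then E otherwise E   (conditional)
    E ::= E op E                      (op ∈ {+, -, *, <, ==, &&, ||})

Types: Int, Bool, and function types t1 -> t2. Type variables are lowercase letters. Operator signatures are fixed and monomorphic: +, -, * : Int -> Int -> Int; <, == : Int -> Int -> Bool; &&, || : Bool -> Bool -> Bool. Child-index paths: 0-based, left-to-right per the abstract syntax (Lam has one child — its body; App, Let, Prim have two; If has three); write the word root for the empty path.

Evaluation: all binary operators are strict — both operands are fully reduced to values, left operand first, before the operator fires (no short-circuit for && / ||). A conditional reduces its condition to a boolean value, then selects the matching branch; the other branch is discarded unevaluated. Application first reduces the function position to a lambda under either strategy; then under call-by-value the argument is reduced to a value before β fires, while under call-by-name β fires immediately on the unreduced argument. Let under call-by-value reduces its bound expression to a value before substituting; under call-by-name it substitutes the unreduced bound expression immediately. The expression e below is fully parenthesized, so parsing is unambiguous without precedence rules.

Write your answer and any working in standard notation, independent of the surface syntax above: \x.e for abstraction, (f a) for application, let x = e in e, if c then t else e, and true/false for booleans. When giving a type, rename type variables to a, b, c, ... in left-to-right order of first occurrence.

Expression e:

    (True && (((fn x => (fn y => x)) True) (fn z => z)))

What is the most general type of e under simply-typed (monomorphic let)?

Answer: Bool

Working:
  unify Bool ~ Bool
x : a
\y._ : b -> a
\x._ : a -> b -> a
  unify a -> b -> a ~ Bool -> c
  unify a ~ Bool
  unify b -> Bool ~ c
_ _ : b -> Bool
z : d
\z._ : d -> d
  unify b -> Bool ~ (d -> d) -> e
  unify b ~ d -> d
  unify Bool ~ e
_ _ : Bool
  unify Bool ~ Bool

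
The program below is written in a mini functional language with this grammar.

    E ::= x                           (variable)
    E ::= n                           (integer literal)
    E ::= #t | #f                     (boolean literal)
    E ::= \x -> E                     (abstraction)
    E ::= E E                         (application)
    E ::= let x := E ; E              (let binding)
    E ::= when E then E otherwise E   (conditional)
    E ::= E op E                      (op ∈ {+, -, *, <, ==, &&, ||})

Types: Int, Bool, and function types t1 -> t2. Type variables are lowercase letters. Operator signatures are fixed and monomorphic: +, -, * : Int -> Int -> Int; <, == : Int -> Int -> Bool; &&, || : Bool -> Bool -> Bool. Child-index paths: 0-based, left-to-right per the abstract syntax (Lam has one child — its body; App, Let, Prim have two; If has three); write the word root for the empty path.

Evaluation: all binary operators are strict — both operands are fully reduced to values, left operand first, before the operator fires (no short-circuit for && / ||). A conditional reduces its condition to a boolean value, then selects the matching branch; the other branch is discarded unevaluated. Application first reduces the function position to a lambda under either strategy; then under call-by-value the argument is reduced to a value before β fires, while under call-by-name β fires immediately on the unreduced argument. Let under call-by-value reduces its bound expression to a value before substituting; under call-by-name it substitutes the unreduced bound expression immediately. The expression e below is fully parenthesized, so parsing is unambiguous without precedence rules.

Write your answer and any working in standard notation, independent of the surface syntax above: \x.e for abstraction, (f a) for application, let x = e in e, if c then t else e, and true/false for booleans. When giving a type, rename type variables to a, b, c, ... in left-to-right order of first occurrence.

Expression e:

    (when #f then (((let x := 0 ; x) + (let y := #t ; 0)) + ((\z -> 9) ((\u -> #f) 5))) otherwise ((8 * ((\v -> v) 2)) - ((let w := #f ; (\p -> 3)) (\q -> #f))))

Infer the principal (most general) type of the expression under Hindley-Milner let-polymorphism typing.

Trace:
  unify Bool ~ Bool
let x : Int
x : Int
  unify Int ~ Int
let y : Bool
  unify Int ~ Int
  unify Int ~ Int
\z._ : a -> Int
\u._ : b -> Bool
  unify b -> Bool ~ Int -> c
  unify b ~ Int
  unify Bool ~ c
_ _ : Bool
  unify a -> Int ~ Bool -> d
  unify a ~ Bool
  unify Int ~ d
_ _ : Int
  unify Int ~ Int
  unify Int ~ Int
v : e
\v._ : e -> e
  unify e -> e ~ Int -> f
  unify e ~ Int
  unify Int ~ f
_ _ : Int
  unify Int ~ Int
  unify Int ~ Int
let w : Bool
\p._ : g -> Int
\q._ : h -> Bool
  unify g -> Int ~ (h -> Bool) -> i
  unify g ~ h -> Bool
  unify Int ~ i
_ _ : Int
  unify Int ~ Int
  unify Int ~ Int

Answer: Int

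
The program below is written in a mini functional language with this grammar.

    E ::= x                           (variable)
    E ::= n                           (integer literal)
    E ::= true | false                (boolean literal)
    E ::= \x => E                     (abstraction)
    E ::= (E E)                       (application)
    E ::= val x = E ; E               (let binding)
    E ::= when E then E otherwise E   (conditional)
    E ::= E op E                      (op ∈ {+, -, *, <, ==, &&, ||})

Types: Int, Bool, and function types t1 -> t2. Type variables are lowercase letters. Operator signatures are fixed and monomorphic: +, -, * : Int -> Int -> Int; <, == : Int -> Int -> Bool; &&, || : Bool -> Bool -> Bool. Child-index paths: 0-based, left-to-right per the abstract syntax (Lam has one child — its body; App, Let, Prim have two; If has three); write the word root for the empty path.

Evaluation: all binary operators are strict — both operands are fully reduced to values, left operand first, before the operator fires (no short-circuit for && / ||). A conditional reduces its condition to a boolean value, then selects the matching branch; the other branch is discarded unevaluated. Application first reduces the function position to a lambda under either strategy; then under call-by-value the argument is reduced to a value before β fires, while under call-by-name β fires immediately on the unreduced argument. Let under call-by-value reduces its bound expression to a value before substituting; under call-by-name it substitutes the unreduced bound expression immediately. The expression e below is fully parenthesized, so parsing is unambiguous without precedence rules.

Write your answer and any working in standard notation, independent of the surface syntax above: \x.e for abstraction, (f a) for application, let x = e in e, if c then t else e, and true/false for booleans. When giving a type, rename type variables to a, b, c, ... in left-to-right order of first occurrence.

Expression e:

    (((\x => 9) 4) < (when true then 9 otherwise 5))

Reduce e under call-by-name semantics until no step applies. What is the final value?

Answer: false

Working:
step 0: (((\x.9) 4) < (if true then 9 else 5))
step 1: [beta@0] (9 < (if true then 9 else 5))
step 2: [if@1] (9 < 9)
step 3: [delta@root] false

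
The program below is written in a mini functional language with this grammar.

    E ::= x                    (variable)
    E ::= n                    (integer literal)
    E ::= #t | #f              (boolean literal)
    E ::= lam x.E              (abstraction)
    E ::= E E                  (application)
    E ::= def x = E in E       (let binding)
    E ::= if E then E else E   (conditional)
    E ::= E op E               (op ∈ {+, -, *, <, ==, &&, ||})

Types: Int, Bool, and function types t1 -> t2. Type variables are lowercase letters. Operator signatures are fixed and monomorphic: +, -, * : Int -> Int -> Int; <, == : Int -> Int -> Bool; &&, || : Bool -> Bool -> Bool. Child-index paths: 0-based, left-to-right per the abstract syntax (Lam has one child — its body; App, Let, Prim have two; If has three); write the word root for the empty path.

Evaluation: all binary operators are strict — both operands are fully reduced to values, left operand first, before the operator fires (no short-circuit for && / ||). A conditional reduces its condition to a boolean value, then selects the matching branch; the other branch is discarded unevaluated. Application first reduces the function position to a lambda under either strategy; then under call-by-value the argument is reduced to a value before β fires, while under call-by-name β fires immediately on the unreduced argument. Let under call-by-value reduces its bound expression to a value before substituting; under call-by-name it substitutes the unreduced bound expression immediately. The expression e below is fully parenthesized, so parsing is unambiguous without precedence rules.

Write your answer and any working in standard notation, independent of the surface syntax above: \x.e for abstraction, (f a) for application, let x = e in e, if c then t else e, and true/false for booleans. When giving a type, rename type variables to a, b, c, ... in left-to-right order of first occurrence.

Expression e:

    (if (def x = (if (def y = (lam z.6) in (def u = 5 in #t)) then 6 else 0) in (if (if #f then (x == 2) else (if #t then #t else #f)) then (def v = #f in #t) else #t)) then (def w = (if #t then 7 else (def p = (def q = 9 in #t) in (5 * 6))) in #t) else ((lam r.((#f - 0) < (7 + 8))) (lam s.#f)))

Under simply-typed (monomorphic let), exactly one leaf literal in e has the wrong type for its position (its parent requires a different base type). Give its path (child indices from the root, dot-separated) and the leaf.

Answer: 2.0.0.0.0 : false

Derivation:
\z._ : a -> Int
let y : a -> Int
let u : Int
  unify Bool ~ Bool
  unify Int ~ Int
let x : Int
  unify Bool ~ Bool
x : Int
  unify Int ~ Int
  unify Int ~ Int
  unify Bool ~ Bool
  unify Bool ~ Bool
  unify Bool ~ Bool
  unify Bool ~ Bool
let v : Bool
  unify Bool ~ Bool
  unify Bool ~ Bool
  unify Bool ~ Bool
let q : Int
let p : Bool
  unify Int ~ Int
  unify Int ~ Int
  unify Int ~ Int
let w : Int
  unify Bool ~ Int
  FAIL: mismatch Bool ~ Int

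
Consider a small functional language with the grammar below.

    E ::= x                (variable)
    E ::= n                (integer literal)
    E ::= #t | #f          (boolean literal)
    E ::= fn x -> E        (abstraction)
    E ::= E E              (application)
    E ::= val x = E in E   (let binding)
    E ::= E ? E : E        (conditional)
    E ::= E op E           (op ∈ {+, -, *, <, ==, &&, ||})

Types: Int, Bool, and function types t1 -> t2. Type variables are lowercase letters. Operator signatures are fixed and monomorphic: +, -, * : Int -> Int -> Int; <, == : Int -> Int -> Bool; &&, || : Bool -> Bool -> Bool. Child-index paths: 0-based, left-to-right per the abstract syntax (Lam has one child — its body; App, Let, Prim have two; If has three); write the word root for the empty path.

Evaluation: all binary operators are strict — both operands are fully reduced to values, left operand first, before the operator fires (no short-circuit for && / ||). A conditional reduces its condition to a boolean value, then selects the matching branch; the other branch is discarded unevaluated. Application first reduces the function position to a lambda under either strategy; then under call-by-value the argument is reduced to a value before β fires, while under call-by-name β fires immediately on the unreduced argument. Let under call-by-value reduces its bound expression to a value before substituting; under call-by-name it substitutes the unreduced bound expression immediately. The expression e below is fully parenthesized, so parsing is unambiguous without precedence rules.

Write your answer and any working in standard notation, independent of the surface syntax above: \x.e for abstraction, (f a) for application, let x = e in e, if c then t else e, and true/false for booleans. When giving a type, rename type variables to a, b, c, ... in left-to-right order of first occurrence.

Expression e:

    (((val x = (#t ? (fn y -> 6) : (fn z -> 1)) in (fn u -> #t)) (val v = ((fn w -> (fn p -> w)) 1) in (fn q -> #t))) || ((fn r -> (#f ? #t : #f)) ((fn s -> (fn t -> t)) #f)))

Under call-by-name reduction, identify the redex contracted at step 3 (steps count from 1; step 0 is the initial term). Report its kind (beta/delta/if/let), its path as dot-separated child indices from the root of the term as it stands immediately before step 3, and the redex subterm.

Answer: beta at 1 : ((\r.(if false then true else false)) ((\s.(\t.t)) false))

Trace:
step 0: (((let x = (if true then (\y.6) else (\z.1)) in (\u.true)) (let v = ((\w.(\p.w)) 1) in (\q.true))) || ((\r.(if false then true else false)) ((\s.(\t.t)) false)))
step 1: [let@0.0] (((\u.true) (let v = ((\w.(\p.w)) 1) in (\q.true))) || ((\r.(if false then true else false)) ((\s.(\t.t)) false)))
step 2: [beta@0] (true || ((\r.(if false then true else false)) ((\s.(\t.t)) false)))
step 3: [beta@1] (true || (if false then true else false))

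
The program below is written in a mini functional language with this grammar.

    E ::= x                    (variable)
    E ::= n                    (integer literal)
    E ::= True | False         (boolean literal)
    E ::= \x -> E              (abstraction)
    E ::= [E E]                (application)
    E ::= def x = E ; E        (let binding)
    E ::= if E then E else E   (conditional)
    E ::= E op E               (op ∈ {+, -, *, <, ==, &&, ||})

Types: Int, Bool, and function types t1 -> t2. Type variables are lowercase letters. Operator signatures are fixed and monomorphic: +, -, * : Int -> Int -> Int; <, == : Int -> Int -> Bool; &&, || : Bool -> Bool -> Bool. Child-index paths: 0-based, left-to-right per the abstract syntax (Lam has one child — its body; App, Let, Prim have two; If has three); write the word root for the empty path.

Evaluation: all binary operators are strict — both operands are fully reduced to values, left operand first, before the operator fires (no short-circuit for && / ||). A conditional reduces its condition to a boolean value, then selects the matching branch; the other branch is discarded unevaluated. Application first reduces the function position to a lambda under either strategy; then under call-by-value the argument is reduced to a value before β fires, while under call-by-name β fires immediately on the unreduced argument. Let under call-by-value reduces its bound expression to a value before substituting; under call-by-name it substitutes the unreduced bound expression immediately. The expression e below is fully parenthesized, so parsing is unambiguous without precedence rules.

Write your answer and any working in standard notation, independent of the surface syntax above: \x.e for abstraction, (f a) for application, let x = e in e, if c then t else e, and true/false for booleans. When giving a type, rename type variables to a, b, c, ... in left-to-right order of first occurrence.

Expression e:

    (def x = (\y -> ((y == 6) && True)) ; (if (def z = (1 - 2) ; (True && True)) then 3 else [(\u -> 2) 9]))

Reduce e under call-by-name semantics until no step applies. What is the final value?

Answer: 3

Trace:
step 0: (let x = (\y.((y == 6) && true)) in (if (let z = (1 - 2) in (true && true)) then 3 else ((\u.2) 9)))
step 1: [let@root] (if (let z = (1 - 2) in (true && true)) then 3 else ((\u.2) 9))
step 2: [let@0] (if (true && true) then 3 else ((\u.2) 9))
step 3: [delta@0] (if true then 3 else ((\u.2) 9))
step 4: [if@root] 3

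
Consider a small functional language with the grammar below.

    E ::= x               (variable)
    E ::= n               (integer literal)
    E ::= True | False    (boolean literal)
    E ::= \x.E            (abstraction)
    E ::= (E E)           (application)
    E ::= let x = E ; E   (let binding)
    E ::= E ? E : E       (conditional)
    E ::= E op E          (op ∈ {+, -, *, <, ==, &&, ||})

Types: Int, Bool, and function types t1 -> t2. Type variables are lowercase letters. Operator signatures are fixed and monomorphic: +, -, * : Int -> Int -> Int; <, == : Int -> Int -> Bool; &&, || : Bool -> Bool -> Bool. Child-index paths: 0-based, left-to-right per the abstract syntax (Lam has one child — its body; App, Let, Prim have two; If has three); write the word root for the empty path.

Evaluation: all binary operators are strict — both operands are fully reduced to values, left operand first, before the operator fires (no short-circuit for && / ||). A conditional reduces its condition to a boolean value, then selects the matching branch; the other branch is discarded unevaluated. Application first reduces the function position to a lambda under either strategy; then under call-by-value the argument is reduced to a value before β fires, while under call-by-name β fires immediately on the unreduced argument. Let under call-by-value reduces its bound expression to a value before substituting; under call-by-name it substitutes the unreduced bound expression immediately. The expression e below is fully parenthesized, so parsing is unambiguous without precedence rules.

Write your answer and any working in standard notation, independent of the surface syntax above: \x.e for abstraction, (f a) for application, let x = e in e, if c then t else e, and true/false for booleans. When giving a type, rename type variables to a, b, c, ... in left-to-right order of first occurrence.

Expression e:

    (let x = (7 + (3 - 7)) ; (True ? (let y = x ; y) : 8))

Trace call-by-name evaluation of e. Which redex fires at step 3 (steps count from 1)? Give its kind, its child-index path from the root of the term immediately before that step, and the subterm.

Answer: let at root : (let y = (7 + (3 - 7)) in y)

Working:
step 0: (let x = (7 + (3 - 7)) in (if true then (let y = x in y) else 8))
step 1: [let@root] (if true then (let y = (7 + (3 - 7)) in y) else 8)
step 2: [if@root] (let y = (7 + (3 - 7)) in y)
step 3: [let@root] (7 + (3 - 7))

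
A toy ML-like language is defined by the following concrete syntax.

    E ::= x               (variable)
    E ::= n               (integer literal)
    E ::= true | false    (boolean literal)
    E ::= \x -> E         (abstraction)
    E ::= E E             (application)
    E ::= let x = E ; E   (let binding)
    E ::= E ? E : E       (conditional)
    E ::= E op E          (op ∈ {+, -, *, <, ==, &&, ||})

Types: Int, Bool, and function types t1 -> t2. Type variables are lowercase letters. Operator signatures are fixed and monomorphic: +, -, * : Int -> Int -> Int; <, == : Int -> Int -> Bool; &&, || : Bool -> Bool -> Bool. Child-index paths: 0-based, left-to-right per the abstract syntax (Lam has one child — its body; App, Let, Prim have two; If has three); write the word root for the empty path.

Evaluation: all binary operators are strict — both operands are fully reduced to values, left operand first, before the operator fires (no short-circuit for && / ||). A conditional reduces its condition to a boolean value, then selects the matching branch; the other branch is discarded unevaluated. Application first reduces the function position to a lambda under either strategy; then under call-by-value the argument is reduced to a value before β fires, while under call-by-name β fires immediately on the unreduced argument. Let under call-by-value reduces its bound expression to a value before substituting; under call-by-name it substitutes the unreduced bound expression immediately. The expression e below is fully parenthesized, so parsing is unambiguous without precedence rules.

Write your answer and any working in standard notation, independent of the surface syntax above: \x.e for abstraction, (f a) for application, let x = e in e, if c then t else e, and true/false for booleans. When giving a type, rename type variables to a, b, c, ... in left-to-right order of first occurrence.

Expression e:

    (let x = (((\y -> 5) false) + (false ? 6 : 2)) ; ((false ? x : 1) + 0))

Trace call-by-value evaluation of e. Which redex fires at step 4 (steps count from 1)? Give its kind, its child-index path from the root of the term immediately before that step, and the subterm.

Derivation:
step 0: (let x = (((\y.5) false) + (if false then 6 else 2)) in ((if false then x else 1) + 0))
step 1: [beta@0.0] (let x = (5 + (if false then 6 else 2)) in ((if false then x else 1) + 0))
step 2: [if@0.1] (let x = (5 + 2) in ((if false then x else 1) + 0))
step 3: [delta@0] (let x = 7 in ((if false then x else 1) + 0))
step 4: [let@root] ((if false then 7 else 1) + 0)

Answer: let at root : (let x = 7 in ((if false then x else 1) + 0))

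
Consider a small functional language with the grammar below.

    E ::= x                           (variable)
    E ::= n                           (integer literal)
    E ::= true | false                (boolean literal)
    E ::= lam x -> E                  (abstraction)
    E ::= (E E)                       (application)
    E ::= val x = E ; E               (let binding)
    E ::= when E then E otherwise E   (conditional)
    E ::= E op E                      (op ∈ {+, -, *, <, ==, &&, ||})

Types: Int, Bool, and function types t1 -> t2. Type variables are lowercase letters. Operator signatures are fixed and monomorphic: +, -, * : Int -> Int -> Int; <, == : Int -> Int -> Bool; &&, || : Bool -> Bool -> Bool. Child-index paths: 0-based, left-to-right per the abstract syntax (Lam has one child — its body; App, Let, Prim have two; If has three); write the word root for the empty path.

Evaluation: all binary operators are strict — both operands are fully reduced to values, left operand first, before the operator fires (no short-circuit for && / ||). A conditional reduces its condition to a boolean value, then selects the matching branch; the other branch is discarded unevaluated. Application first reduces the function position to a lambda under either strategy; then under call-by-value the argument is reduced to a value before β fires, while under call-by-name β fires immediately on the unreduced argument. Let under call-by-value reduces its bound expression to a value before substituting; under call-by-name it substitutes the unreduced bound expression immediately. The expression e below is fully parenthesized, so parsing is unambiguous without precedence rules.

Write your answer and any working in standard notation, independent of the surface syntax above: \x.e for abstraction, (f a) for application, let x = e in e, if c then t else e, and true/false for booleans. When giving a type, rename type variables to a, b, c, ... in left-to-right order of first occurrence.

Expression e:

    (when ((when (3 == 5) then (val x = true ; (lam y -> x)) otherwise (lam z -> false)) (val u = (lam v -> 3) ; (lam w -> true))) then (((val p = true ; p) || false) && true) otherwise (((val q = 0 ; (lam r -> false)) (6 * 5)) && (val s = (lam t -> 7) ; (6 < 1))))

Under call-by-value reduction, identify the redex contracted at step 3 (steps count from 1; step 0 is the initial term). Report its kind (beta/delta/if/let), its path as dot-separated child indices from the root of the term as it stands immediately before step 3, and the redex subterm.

Derivation:
step 0: (if ((if (3 == 5) then (let x = true in (\y.x)) else (\z.false)) (let u = (\v.3) in (\w.true))) then (((let p = true in p) || false) && true) else (((let q = 0 in (\r.false)) (6 * 5)) && (let s = (\t.7) in (6 < 1))))
step 1: [delta@0.0.0] (if ((if false then (let x = true in (\y.x)) else (\z.false)) (let u = (\v.3) in (\w.true))) then (((let p = true in p) || false) && true) else (((let q = 0 in (\r.false)) (6 * 5)) && (let s = (\t.7) in (6 < 1))))
step 2: [if@0.0] (if ((\z.false) (let u = (\v.3) in (\w.true))) then (((let p = true in p) || false) && true) else (((let q = 0 in (\r.false)) (6 * 5)) && (let s = (\t.7) in (6 < 1))))
step 3: [let@0.1] (if ((\z.false) (\w.true)) then (((let p = true in p) || false) && true) else (((let q = 0 in (\r.false)) (6 * 5)) && (let s = (\t.7) in (6 < 1))))

Answer: let at 0.1 : (let u = (\v.3) in (\w.true))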